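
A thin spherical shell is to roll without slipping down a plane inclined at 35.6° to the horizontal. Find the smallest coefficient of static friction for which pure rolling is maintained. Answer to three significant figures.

The moment of inertia is (2/3)MR², giving k ≡ I/(MR²) = 2/3.
Newton's second law down the slope: Mg sinθ − f = Ma. The torque equation fR = Iα (with α = a/R) gives f = kMa.
These give a = g sinθ/(1+k) and the required friction f = kMg sinθ/(1+k).
With N = Mg cosθ, the no-slip condition f ≤ μN gives μ_min = f/N = k tanθ/(1+k).
μ_min = (2/3) × tan35.6° / 1.667 ≈ 0.286.

μ_min ≈ 0.286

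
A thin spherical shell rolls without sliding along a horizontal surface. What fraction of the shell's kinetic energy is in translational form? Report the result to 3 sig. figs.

For this body I = (2/3)MR², i.e. k = I/(MR²) = 2/3.
Since ω = v/R, the translational part is ½Mv² and the rotational part is ½I(v/R)² = ½kMv²; the total is ½(1+k)Mv².
The translational fraction is therefore 1/(1+k) = 1/1.667 ≈ 0.600.

fraction ≈ 0.600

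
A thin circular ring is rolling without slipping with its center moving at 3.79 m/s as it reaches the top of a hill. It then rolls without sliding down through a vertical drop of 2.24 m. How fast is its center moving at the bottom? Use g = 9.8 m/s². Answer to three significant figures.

For this body I = MR², i.e. k = I/(MR²) = 1.
Pure rolling means v = ωR; then KE = ½Mv² + ½I(v/R)² = ½(1+k)Mv² = Mv².
Conserving energy between top and bottom: Mv² = Mv₀² + Mgh, hence v² = v₀² + 2gh/(1+k).
v = √(3.79² + 2×9.8×2.24/2) = √36.32 ≈ 6.03 m/s.

v ≈ 6.03 m/s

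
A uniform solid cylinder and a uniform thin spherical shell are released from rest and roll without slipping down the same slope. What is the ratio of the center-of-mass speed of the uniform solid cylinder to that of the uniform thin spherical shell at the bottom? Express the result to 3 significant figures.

v_ratio ≈ 1.05

Each satisfies Mgh = ½(1+k)Mv² with k = I/(MR²), so v ∝ 1/√(1+k).
For the uniform solid cylinder k = 0.5; for the uniform thin spherical shell k = 2/3.
v₁/v₂ = √((1+k₂)/(1+k₁)) = √(1.667/1.5) ≈ 1.05.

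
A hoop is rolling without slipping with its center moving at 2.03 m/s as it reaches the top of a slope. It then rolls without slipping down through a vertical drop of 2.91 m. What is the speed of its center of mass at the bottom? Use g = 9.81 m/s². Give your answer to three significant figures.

With I = MR², the ratio k = I/(MR²) is 1.
The rolling condition ω = v/R makes the rotational term ½I(v/R)² = ½kMv², so KE_total = ½(1+k)Mv² = Mv².
Conserving energy between top and bottom: Mv² = Mv₀² + Mgh, hence v² = v₀² + 2gh/(1+k).
v = √(2.03² + 2×9.81×2.91/2) = √32.67 ≈ 5.72 m/s.

v ≈ 5.72 m/s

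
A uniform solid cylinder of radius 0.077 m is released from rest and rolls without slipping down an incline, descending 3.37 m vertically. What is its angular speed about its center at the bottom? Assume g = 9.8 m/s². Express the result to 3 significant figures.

ω ≈ 86.2 rad/s

Here I = (1/2)MR², so the shape factor k = I/(MR²) = 0.5.
Pure rolling means v = ωR; then KE = ½Mv² + ½I(v/R)² = ½(1+k)Mv² = (3/4)Mv².
Energy conservation Mgh = ½(1+k)Mv² gives v = √(2gh/(1+k)) = √(2 × 9.8 × 3.37 / 1.5) = 6.636 m/s.
Then ω = v/R = 6.636 / 0.077 ≈ 86.2 rad/s.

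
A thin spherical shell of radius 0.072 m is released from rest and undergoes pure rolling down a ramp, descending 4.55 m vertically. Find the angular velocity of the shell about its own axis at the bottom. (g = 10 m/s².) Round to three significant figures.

Here I = (2/3)MR², so the shape factor k = I/(MR²) = 2/3.
Since it rolls without slipping, ω = v/R and KE = ½Mv² + ½Iω² = ½(1+k)Mv² = (5/6)Mv².
Energy conservation Mgh = ½(1+k)Mv² gives v = √(2gh/(1+k)) = √(2 × 10 × 4.55 / 1.667) = 7.389 m/s.
The angular speed follows from ω = v/R = 7.389/0.072 ≈ 103 rad/s.

ω ≈ 103 rad/s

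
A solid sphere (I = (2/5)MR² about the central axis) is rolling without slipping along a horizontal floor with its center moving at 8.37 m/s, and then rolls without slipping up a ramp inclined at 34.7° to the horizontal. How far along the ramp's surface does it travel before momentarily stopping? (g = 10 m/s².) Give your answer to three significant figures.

d ≈ 8.61 m

The moment of inertia is (2/5)MR², giving k ≡ I/(MR²) = 0.4.
Pure rolling means v = ωR; then KE = ½Mv² + ½I(v/R)² = ½(1+k)Mv² = (7/10)Mv².
Setting this equal to Mgh gives the vertical rise h = (1+k)v₀²/(2g) = 1.4×8.37²/(2×10) = 4.904 m.
The distance along the slope is d = h/sinθ = 4.904/sin34.7° ≈ 8.61 m.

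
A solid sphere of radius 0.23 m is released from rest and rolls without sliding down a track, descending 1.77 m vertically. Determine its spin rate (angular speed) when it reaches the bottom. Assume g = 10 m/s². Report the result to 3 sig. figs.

With I = (2/5)MR², the ratio k = I/(MR²) is 0.4.
The rolling condition ω = v/R makes the rotational term ½I(v/R)² = ½kMv², so KE_total = ½(1+k)Mv² = (7/10)Mv².
Energy conservation Mgh = ½(1+k)Mv² gives v = √(2gh/(1+k)) = √(2 × 10 × 1.77 / 1.4) = 5.028 m/s.
The angular speed follows from ω = v/R = 5.028/0.23 ≈ 21.9 rad/s.

ω ≈ 21.9 rad/s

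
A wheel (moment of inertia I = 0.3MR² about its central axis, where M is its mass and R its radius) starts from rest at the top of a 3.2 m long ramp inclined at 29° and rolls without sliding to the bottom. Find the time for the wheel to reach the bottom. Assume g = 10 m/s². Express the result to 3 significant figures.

t ≈ 1.31 s

The moment of inertia is 0.3MR², giving k ≡ I/(MR²) = 0.3.
Translational: Mg sinθ − f = Ma. Rotational about the CM: fR = Iα = kMRa, so f = kMa.
Hence a = g sinθ/(1+k) = 10×sin29°/1.3 = 3.729 m/s².
Starting from rest, L = ½at², so t = √(2L/a) = √(2×3.2/3.729) ≈ 1.31 s.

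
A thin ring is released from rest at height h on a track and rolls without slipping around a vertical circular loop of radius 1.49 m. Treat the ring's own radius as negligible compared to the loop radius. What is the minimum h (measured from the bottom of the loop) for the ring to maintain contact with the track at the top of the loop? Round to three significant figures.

For this body I = MR², i.e. k = I/(MR²) = 1.
At the top, contact is just lost when gravity alone supplies the centripetal force: Mg = Mv_top²/r, i.e. v_top² = gr.
With ω = v/R, the kinetic energy at speed v is ½(1+k)Mv² = Mv².
Energy conservation from release (height h) to the top (height 2r): Mgh = Mg(2r) + M·gr.
Thus h_min = 2r + (1+k)r/2 = r(2 + 2/2) = 1.49 × 3 ≈ 4.47 m.

h_min ≈ 4.47 m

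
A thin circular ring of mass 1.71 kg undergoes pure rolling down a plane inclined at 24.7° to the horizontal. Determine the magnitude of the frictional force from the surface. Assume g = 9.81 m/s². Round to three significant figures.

The moment of inertia is MR², giving k ≡ I/(MR²) = 1.
Newton's second law down the slope: Mg sinθ − f = Ma. The torque equation fR = Iα (with α = a/R) gives f = kMa.
Combining, a = g sinθ/(1+k) and f = kMa = kMg sinθ/(1+k).
f = 1 × 1.71 × 9.81 × sin24.7° / 2 ≈ 3.50 N.

f ≈ 3.50 N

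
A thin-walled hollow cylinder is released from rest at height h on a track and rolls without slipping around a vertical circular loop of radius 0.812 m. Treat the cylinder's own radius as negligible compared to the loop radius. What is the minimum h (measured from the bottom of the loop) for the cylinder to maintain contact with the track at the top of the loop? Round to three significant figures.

The moment of inertia is MR², giving k ≡ I/(MR²) = 1.
At the top of the loop, the minimum-contact condition is Mg = Mv_top²/r, so v_top² = gr.
With ω = v/R, the kinetic energy at speed v is ½(1+k)Mv² = Mv².
Energy conservation from release (height h) to the top (height 2r): Mgh = Mg(2r) + M·gr.
Thus h_min = 2r + (1+k)r/2 = r(2 + 2/2) = 0.812 × 3 ≈ 2.44 m.

h_min ≈ 2.44 m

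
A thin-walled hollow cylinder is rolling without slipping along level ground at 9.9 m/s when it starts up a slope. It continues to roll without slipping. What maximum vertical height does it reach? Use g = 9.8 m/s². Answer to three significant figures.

h ≈ 10.0 m

The moment of inertia is MR², giving k ≡ I/(MR²) = 1.
Rolling without slipping gives ω = v/R, so the total kinetic energy is ½Mv² + ½Iω² = ½(1+k)Mv² = Mv².
All of this converts to potential energy at the highest point: Mv₀² = Mgh.
Thus h = (1+k)v₀²/(2g) = 2 × 9.9² / (2 × 9.8) ≈ 10.0 m.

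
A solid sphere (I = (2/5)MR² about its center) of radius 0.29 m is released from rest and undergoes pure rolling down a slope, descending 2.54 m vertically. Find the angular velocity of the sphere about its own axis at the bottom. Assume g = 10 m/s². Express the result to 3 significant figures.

ω ≈ 20.8 rad/s

With I = (2/5)MR², the ratio k = I/(MR²) is 0.4.
Pure rolling means v = ωR; then KE = ½Mv² + ½I(v/R)² = ½(1+k)Mv² = (7/10)Mv².
Energy conservation Mgh = ½(1+k)Mv² gives v = √(2gh/(1+k)) = √(2 × 10 × 2.54 / 1.4) = 6.024 m/s.
The angular speed follows from ω = v/R = 6.024/0.29 ≈ 20.8 rad/s.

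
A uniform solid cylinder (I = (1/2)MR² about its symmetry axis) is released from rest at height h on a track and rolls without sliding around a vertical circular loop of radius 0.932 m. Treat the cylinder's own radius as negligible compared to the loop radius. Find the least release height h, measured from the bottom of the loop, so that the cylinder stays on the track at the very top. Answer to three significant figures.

The moment of inertia is (1/2)MR², giving k ≡ I/(MR²) = 0.5.
At the top of the loop, the minimum-contact condition is Mg = Mv_top²/r, so v_top² = gr.
With ω = v/R, the kinetic energy at speed v is ½(1+k)Mv² = (3/4)Mv².
Energy conservation from release (height h) to the top (height 2r): Mgh = Mg(2r) + (3/4)M·gr.
Thus h_min = 2r + (1+k)r/2 = r(2 + 1.5/2) = 0.932 × 2.75 ≈ 2.56 m.

h_min ≈ 2.56 m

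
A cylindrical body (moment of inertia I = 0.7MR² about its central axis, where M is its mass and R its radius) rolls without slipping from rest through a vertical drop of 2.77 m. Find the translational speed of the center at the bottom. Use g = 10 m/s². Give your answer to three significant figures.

v ≈ 5.71 m/s

The moment of inertia is 0.7MR², giving k ≡ I/(MR²) = 0.7.
Rolling without slipping gives ω = v/R, so the total kinetic energy is ½Mv² + ½Iω² = ½(1+k)Mv² = (17/20)Mv².
Setting Mgh = (17/20)Mv² gives v = √(2gh/(1+k)) = √(2·10·2.77/1.7) ≈ 5.71 m/s.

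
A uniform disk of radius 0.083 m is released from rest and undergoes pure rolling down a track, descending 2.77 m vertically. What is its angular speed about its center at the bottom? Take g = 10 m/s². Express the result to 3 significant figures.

Here I = (1/2)MR², so the shape factor k = I/(MR²) = 0.5.
Since it rolls without slipping, ω = v/R and KE = ½Mv² + ½Iω² = ½(1+k)Mv² = (3/4)Mv².
Energy conservation Mgh = ½(1+k)Mv² gives v = √(2gh/(1+k)) = √(2 × 10 × 2.77 / 1.5) = 6.077 m/s.
The angular speed follows from ω = v/R = 6.077/0.083 ≈ 73.2 rad/s.

ω ≈ 73.2 rad/s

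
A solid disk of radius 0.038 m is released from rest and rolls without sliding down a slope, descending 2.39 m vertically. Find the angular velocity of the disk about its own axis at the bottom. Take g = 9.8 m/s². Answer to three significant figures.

ω ≈ 147 rad/s

Here I = (1/2)MR², so the shape factor k = I/(MR²) = 0.5.
The rolling condition ω = v/R makes the rotational term ½I(v/R)² = ½kMv², so KE_total = ½(1+k)Mv² = (3/4)Mv².
Energy conservation Mgh = ½(1+k)Mv² gives v = √(2gh/(1+k)) = √(2 × 9.8 × 2.39 / 1.5) = 5.588 m/s.
Then ω = v/R = 5.588 / 0.038 ≈ 147 rad/s.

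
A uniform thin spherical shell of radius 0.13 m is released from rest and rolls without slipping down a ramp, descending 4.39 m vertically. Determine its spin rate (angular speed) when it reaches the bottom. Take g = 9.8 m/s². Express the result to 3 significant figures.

With I = (2/3)MR², the ratio k = I/(MR²) is 2/3.
Pure rolling means v = ωR; then KE = ½Mv² + ½I(v/R)² = ½(1+k)Mv² = (5/6)Mv².
Energy conservation Mgh = ½(1+k)Mv² gives v = √(2gh/(1+k)) = √(2 × 9.8 × 4.39 / 1.667) = 7.185 m/s.
Then ω = v/R = 7.185 / 0.13 ≈ 55.3 rad/s.

ω ≈ 55.3 rad/s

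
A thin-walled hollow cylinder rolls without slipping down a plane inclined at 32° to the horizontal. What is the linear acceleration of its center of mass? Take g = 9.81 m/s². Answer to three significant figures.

a ≈ 2.60 m/s²

The moment of inertia is MR², giving k ≡ I/(MR²) = 1.
Translational: Mg sinθ − f = Ma. Rotational about the CM: fR = Iα = kMRa, so f = kMa.
Eliminating f: Mg sinθ = (1+k)Ma, so a = g sinθ/(1+k) = 9.81 × sin32° / 2 ≈ 2.60 m/s².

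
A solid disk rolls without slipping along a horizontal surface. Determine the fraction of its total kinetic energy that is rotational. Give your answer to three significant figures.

Here I = (1/2)MR², so the shape factor k = I/(MR²) = 0.5.
With ω = v/R, KE_trans = ½Mv² and KE_rot = ½Iω² = ½kMv², so KE_total = ½(1+k)Mv².
The rotational fraction is therefore k/(1+k) = 0.5/1.5 ≈ 0.333.

fraction ≈ 0.333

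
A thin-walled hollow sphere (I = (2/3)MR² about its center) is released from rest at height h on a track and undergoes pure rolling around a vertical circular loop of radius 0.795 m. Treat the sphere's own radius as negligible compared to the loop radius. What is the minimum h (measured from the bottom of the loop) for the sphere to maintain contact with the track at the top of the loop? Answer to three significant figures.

h_min ≈ 2.25 m

Here I = (2/3)MR², so the shape factor k = I/(MR²) = 2/3.
At the top of the loop, the minimum-contact condition is Mg = Mv_top²/r, so v_top² = gr.
With ω = v/R, the kinetic energy at speed v is ½(1+k)Mv² = (5/6)Mv².
Energy conservation from release (height h) to the top (height 2r): Mgh = Mg(2r) + (5/6)M·gr.
Thus h_min = 2r + (1+k)r/2 = r(2 + 1.667/2) = 0.795 × 2.833 ≈ 2.25 m.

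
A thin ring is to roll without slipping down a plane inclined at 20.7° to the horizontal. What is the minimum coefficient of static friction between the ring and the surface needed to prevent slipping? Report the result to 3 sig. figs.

The moment of inertia is MR², giving k ≡ I/(MR²) = 1.
Translational: Mg sinθ − f = Ma. Rotational about the CM: fR = Iα = kMRa, so f = kMa.
These give a = g sinθ/(1+k) and the required friction f = kMg sinθ/(1+k).
With N = Mg cosθ, the no-slip condition f ≤ μN gives μ_min = f/N = k tanθ/(1+k).
μ_min = 1 × tan20.7° / 2 ≈ 0.189.

μ_min ≈ 0.189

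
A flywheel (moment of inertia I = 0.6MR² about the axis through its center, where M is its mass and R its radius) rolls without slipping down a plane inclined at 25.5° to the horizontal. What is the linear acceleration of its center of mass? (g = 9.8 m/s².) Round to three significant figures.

a ≈ 2.64 m/s²

For this body I = 0.6MR², i.e. k = I/(MR²) = 0.6.
Translational: Mg sinθ − f = Ma. Rotational about the CM: fR = Iα = kMRa, so f = kMa.
Eliminating f: Mg sinθ = (1+k)Ma, so a = g sinθ/(1+k) = 9.8 × sin25.5° / 1.6 ≈ 2.64 m/s².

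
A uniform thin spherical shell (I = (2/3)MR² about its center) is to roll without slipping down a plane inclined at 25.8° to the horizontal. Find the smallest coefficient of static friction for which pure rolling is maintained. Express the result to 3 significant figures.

μ_min ≈ 0.193

With I = (2/3)MR², the ratio k = I/(MR²) is 2/3.
Newton's second law down the slope: Mg sinθ − f = Ma. The torque equation fR = Iα (with α = a/R) gives f = kMa.
These give a = g sinθ/(1+k) and the required friction f = kMg sinθ/(1+k).
The normal force is N = Mg cosθ, so μ_min = f/N = k tanθ/(1+k).
μ_min = (2/3) × tan25.8° / 1.667 ≈ 0.193.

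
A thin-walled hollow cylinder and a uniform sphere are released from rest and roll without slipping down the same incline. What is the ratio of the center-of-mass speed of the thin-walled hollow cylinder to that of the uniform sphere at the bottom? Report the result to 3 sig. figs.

v_ratio ≈ 0.837

Each satisfies Mgh = ½(1+k)Mv² with k = I/(MR²), so v ∝ 1/√(1+k).
For the thin-walled hollow cylinder k = 1; for the uniform sphere k = 0.4.
v₁/v₂ = √((1+k₂)/(1+k₁)) = √(1.4/2) ≈ 0.837.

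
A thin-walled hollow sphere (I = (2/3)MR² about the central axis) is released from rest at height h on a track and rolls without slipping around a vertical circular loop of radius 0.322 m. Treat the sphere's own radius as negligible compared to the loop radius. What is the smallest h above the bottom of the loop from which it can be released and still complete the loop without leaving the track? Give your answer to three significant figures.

h_min ≈ 0.912 m

With I = (2/3)MR², the ratio k = I/(MR²) is 2/3.
At the top, contact is just lost when gravity alone supplies the centripetal force: Mg = Mv_top²/r, i.e. v_top² = gr.
With ω = v/R, the kinetic energy at speed v is ½(1+k)Mv² = (5/6)Mv².
Energy conservation from release (height h) to the top (height 2r): Mgh = Mg(2r) + (5/6)M·gr.
Thus h_min = 2r + (1+k)r/2 = r(2 + 1.667/2) = 0.322 × 2.833 ≈ 0.912 m.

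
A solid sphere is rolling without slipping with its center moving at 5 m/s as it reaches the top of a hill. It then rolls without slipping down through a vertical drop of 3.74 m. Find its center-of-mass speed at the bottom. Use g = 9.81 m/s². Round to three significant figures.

v ≈ 8.80 m/s

With I = (2/5)MR², the ratio k = I/(MR²) is 0.4.
Rolling without slipping gives ω = v/R, so the total kinetic energy is ½Mv² + ½Iω² = ½(1+k)Mv² = (7/10)Mv².
Energy conservation: (7/10)Mv₀² + Mgh = (7/10)Mv², so v² = v₀² + 2gh/(1+k).
v = √(5² + 2×9.81×3.74/1.4) = √77.41 ≈ 8.80 m/s.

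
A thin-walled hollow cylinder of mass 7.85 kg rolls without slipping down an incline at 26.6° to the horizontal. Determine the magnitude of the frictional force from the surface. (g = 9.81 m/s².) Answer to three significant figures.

Here I = MR², so the shape factor k = I/(MR²) = 1.
Newton's second law down the slope: Mg sinθ − f = Ma. The torque equation fR = Iα (with α = a/R) gives f = kMa.
Combining, a = g sinθ/(1+k) and f = kMa = kMg sinθ/(1+k).
f = 1 × 7.85 × 9.81 × sin26.6° / 2 ≈ 17.2 N.

f ≈ 17.2 N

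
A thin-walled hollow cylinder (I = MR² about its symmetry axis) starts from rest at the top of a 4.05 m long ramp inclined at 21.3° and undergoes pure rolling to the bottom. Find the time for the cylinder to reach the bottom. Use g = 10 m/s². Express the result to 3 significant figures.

Here I = MR², so the shape factor k = I/(MR²) = 1.
Translational: Mg sinθ − f = Ma. Rotational about the CM: fR = Iα = kMRa, so f = kMa.
Hence a = g sinθ/(1+k) = 10×sin21.3°/2 = 1.816 m/s².
Starting from rest, L = ½at², so t = √(2L/a) = √(2×4.05/1.816) ≈ 2.11 s.

t ≈ 2.11 s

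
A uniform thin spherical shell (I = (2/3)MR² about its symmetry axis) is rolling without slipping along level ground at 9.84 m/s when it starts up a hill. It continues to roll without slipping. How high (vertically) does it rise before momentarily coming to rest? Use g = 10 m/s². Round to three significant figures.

The moment of inertia is (2/3)MR², giving k ≡ I/(MR²) = 2/3.
Rolling without slipping gives ω = v/R, so the total kinetic energy is ½Mv² + ½Iω² = ½(1+k)Mv² = (5/6)Mv².
All of this converts to potential energy at the highest point: (5/6)Mv₀² = Mgh.
Thus h = (1+k)v₀²/(2g) = 1.667 × 9.84² / (2 × 10) ≈ 8.07 m.

h ≈ 8.07 m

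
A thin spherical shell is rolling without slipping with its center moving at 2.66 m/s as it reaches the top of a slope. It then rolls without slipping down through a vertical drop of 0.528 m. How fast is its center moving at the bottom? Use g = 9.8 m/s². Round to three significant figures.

For this body I = (2/3)MR², i.e. k = I/(MR²) = 2/3.
The rolling condition ω = v/R makes the rotational term ½I(v/R)² = ½kMv², so KE_total = ½(1+k)Mv² = (5/6)Mv².
Conserving energy between top and bottom: (5/6)Mv² = (5/6)Mv₀² + Mgh, hence v² = v₀² + 2gh/(1+k).
v = √(2.66² + 2×9.8×0.528/1.667) = √13.28 ≈ 3.64 m/s.

v ≈ 3.64 m/s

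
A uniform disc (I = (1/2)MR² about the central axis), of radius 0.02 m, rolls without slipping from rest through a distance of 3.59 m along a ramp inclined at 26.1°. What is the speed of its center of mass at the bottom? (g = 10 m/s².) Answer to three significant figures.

Here I = (1/2)MR², so the shape factor k = I/(MR²) = 0.5.
Pure rolling means v = ωR; then KE = ½Mv² + ½I(v/R)² = ½(1+k)Mv² = (3/4)Mv².
The vertical drop is h = L sinθ = 3.59 × sin26.1° = 1.579 m.
Setting Mgh = (3/4)Mv² gives v = √(2gh/(1+k)) = √(2·10·1.579/1.5) ≈ 4.59 m/s.

v ≈ 4.59 m/s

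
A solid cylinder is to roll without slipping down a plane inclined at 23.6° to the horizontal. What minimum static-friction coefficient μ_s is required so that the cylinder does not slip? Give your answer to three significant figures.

μ_min ≈ 0.146

With I = (1/2)MR², the ratio k = I/(MR²) is 0.5.
Newton's second law down the slope: Mg sinθ − f = Ma. The torque equation fR = Iα (with α = a/R) gives f = kMa.
These give a = g sinθ/(1+k) and the required friction f = kMg sinθ/(1+k).
The normal force is N = Mg cosθ, so μ_min = f/N = k tanθ/(1+k).
μ_min = 0.5 × tan23.6° / 1.5 ≈ 0.146.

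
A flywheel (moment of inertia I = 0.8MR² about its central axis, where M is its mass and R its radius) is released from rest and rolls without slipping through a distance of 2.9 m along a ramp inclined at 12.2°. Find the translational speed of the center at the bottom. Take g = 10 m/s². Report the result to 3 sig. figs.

For this body I = 0.8MR², i.e. k = I/(MR²) = 0.8.
Rolling without slipping gives ω = v/R, so the total kinetic energy is ½Mv² + ½Iω² = ½(1+k)Mv² = (9/10)Mv².
The vertical drop is h = L sinθ = 2.9 × sin12.2° = 0.6128 m.
Setting Mgh = (9/10)Mv² gives v = √(2gh/(1+k)) = √(2·10·0.6128/1.8) ≈ 2.61 m/s.

v ≈ 2.61 m/s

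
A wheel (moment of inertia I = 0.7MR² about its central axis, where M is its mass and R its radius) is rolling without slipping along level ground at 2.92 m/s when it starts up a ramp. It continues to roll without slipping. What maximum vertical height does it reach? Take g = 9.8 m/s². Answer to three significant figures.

Here I = 0.7MR², so the shape factor k = I/(MR²) = 0.7.
The rolling condition ω = v/R makes the rotational term ½I(v/R)² = ½kMv², so KE_total = ½(1+k)Mv² = (17/20)Mv².
All of this converts to potential energy at the highest point: (17/20)Mv₀² = Mgh.
Thus h = (1+k)v₀²/(2g) = 1.7 × 2.92² / (2 × 9.8) ≈ 0.740 m.

h ≈ 0.740 m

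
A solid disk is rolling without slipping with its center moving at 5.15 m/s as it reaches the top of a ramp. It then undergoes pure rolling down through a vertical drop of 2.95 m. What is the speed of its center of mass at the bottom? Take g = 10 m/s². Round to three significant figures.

For this body I = (1/2)MR², i.e. k = I/(MR²) = 0.5.
The rolling condition ω = v/R makes the rotational term ½I(v/R)² = ½kMv², so KE_total = ½(1+k)Mv² = (3/4)Mv².
Energy conservation: (3/4)Mv₀² + Mgh = (3/4)Mv², so v² = v₀² + 2gh/(1+k).
v = √(5.15² + 2×10×2.95/1.5) = √65.86 ≈ 8.12 m/s.

v ≈ 8.12 m/s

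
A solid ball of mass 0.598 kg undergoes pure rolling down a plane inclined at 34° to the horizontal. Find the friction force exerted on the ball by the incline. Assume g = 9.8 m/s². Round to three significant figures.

Here I = (2/5)MR², so the shape factor k = I/(MR²) = 0.4.
Newton's second law down the slope: Mg sinθ − f = Ma. The torque equation fR = Iα (with α = a/R) gives f = kMa.
Combining, a = g sinθ/(1+k) and f = kMa = kMg sinθ/(1+k).
f = 0.4 × 0.598 × 9.8 × sin34° / 1.4 ≈ 0.936 N.

f ≈ 0.936 N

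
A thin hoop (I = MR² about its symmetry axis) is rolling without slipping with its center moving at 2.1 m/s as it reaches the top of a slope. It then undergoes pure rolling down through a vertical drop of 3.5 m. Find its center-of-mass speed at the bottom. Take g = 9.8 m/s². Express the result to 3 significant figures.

v ≈ 6.22 m/s

For this body I = MR², i.e. k = I/(MR²) = 1.
The rolling condition ω = v/R makes the rotational term ½I(v/R)² = ½kMv², so KE_total = ½(1+k)Mv² = Mv².
Conserving energy between top and bottom: Mv² = Mv₀² + Mgh, hence v² = v₀² + 2gh/(1+k).
v = √(2.1² + 2×9.8×3.5/2) = √38.71 ≈ 6.22 m/s.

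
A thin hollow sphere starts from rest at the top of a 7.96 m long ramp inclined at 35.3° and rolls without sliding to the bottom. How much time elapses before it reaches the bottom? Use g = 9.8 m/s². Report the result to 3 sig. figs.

The moment of inertia is (2/3)MR², giving k ≡ I/(MR²) = 2/3.
Newton's second law down the slope: Mg sinθ − f = Ma. The torque equation fR = Iα (with α = a/R) gives f = kMa.
Hence a = g sinθ/(1+k) = 9.8×sin35.3°/1.667 = 3.398 m/s².
With constant a from rest, t = √(2L/a) = √(2·7.96/3.398) ≈ 2.16 s.

t ≈ 2.16 s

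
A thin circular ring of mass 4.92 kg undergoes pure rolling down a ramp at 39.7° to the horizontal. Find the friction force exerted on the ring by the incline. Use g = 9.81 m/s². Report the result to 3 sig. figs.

f ≈ 15.4 N

Here I = MR², so the shape factor k = I/(MR²) = 1.
Translational: Mg sinθ − f = Ma. Rotational about the CM: fR = Iα = kMRa, so f = kMa.
Combining, a = g sinθ/(1+k) and f = kMa = kMg sinθ/(1+k).
f = 1 × 4.92 × 9.81 × sin39.7° / 2 ≈ 15.4 N.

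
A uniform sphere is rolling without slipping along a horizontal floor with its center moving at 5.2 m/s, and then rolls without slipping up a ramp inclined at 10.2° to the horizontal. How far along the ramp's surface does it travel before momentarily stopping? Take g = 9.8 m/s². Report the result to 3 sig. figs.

For this body I = (2/5)MR², i.e. k = I/(MR²) = 0.4.
Since it rolls without slipping, ω = v/R and KE = ½Mv² + ½Iω² = ½(1+k)Mv² = (7/10)Mv².
Setting this equal to Mgh gives the vertical rise h = (1+k)v₀²/(2g) = 1.4×5.2²/(2×9.8) = 1.931 m.
The distance along the slope is d = h/sinθ = 1.931/sin10.2° ≈ 10.9 m.

d ≈ 10.9 m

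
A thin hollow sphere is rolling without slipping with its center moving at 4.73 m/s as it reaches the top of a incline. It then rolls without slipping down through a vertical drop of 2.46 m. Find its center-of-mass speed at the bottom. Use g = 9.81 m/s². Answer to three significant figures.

v ≈ 7.16 m/s

With I = (2/3)MR², the ratio k = I/(MR²) is 2/3.
The rolling condition ω = v/R makes the rotational term ½I(v/R)² = ½kMv², so KE_total = ½(1+k)Mv² = (5/6)Mv².
Energy conservation: (5/6)Mv₀² + Mgh = (5/6)Mv², so v² = v₀² + 2gh/(1+k).
v = √(4.73² + 2×9.81×2.46/1.667) = √51.33 ≈ 7.16 m/s.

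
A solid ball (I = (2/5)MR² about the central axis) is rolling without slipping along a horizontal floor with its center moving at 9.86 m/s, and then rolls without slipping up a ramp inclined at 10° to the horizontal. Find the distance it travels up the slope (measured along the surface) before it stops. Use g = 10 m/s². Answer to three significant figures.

d ≈ 39.2 m

The moment of inertia is (2/5)MR², giving k ≡ I/(MR²) = 0.4.
Pure rolling means v = ωR; then KE = ½Mv² + ½I(v/R)² = ½(1+k)Mv² = (7/10)Mv².
Setting this equal to Mgh gives the vertical rise h = (1+k)v₀²/(2g) = 1.4×9.86²/(2×10) = 6.805 m.
The distance along the slope is d = h/sinθ = 6.805/sin10° ≈ 39.2 m.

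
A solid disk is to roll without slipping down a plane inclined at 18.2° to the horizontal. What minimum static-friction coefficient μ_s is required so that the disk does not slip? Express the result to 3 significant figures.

Here I = (1/2)MR², so the shape factor k = I/(MR²) = 0.5.
Translational: Mg sinθ − f = Ma. Rotational about the CM: fR = Iα = kMRa, so f = kMa.
These give a = g sinθ/(1+k) and the required friction f = kMg sinθ/(1+k).
The normal force is N = Mg cosθ, so μ_min = f/N = k tanθ/(1+k).
μ_min = 0.5 × tan18.2° / 1.5 ≈ 0.110.

μ_min ≈ 0.110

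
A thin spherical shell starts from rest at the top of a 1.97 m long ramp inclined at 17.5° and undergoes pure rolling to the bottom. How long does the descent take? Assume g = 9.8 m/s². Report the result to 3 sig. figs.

With I = (2/3)MR², the ratio k = I/(MR²) is 2/3.
Newton's second law down the slope: Mg sinθ − f = Ma. The torque equation fR = Iα (with α = a/R) gives f = kMa.
Hence a = g sinθ/(1+k) = 9.8×sin17.5°/1.667 = 1.768 m/s².
With constant a from rest, t = √(2L/a) = √(2·1.97/1.768) ≈ 1.49 s.

t ≈ 1.49 s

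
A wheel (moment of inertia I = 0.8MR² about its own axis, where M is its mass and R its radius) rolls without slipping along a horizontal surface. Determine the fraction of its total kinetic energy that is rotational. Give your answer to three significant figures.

For this body I = 0.8MR², i.e. k = I/(MR²) = 0.8.
With ω = v/R, KE_trans = ½Mv² and KE_rot = ½Iω² = ½kMv², so KE_total = ½(1+k)Mv².
The rotational fraction is therefore k/(1+k) = 0.8/1.8 ≈ 0.444.

fraction ≈ 0.444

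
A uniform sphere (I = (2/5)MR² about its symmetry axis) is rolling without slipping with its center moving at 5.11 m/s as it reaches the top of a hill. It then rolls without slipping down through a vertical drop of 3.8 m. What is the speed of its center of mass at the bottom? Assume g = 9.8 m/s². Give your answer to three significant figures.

For this body I = (2/5)MR², i.e. k = I/(MR²) = 0.4.
The rolling condition ω = v/R makes the rotational term ½I(v/R)² = ½kMv², so KE_total = ½(1+k)Mv² = (7/10)Mv².
Energy conservation: (7/10)Mv₀² + Mgh = (7/10)Mv², so v² = v₀² + 2gh/(1+k).
v = √(5.11² + 2×9.8×3.8/1.4) = √79.31 ≈ 8.91 m/s.

v ≈ 8.91 m/s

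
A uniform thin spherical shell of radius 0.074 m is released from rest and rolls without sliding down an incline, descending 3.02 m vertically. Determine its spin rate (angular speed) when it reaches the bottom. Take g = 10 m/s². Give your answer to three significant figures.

With I = (2/3)MR², the ratio k = I/(MR²) is 2/3.
Rolling without slipping gives ω = v/R, so the total kinetic energy is ½Mv² + ½Iω² = ½(1+k)Mv² = (5/6)Mv².
Energy conservation Mgh = ½(1+k)Mv² gives v = √(2gh/(1+k)) = √(2 × 10 × 3.02 / 1.667) = 6.02 m/s.
The angular speed follows from ω = v/R = 6.02/0.074 ≈ 81.4 rad/s.

ω ≈ 81.4 rad/s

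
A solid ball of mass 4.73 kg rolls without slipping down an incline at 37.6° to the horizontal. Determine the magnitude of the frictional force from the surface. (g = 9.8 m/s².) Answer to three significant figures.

f ≈ 8.08 N

The moment of inertia is (2/5)MR², giving k ≡ I/(MR²) = 0.4.
Along the incline Mg sinθ − f = Ma, and torque about the center fR = Iα = kMR²(a/R) gives f = kMa.
Combining, a = g sinθ/(1+k) and f = kMa = kMg sinθ/(1+k).
f = 0.4 × 4.73 × 9.8 × sin37.6° / 1.4 ≈ 8.08 N.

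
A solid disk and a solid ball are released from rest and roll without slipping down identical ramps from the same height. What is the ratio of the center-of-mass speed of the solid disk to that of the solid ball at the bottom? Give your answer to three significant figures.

v_ratio ≈ 0.966

Each satisfies Mgh = ½(1+k)Mv² with k = I/(MR²), so v ∝ 1/√(1+k).
For the solid disk k = 0.5; for the solid ball k = 0.4.
v₁/v₂ = √((1+k₂)/(1+k₁)) = √(1.4/1.5) ≈ 0.966.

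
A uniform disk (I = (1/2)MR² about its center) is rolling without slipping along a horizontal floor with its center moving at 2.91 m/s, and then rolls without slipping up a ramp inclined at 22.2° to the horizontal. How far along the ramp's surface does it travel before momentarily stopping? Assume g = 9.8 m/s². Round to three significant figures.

d ≈ 1.72 m

Here I = (1/2)MR², so the shape factor k = I/(MR²) = 0.5.
Pure rolling means v = ωR; then KE = ½Mv² + ½I(v/R)² = ½(1+k)Mv² = (3/4)Mv².
Setting this equal to Mgh gives the vertical rise h = (1+k)v₀²/(2g) = 1.5×2.91²/(2×9.8) = 0.6481 m.
The distance along the slope is d = h/sinθ = 0.6481/sin22.2° ≈ 1.72 m.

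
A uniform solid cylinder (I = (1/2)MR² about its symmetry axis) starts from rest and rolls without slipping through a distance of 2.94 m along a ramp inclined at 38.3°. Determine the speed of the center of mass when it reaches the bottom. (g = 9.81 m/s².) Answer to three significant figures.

With I = (1/2)MR², the ratio k = I/(MR²) is 0.5.
Rolling without slipping gives ω = v/R, so the total kinetic energy is ½Mv² + ½Iω² = ½(1+k)Mv² = (3/4)Mv².
The vertical drop is h = L sinθ = 2.94 × sin38.3° = 1.822 m.
Setting Mgh = (3/4)Mv² gives v = √(2gh/(1+k)) = √(2·9.81·1.822/1.5) ≈ 4.88 m/s.

v ≈ 4.88 m/s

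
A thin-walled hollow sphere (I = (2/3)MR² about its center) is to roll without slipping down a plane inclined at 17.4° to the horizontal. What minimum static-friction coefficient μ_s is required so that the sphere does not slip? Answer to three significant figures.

μ_min ≈ 0.125

The moment of inertia is (2/3)MR², giving k ≡ I/(MR²) = 2/3.
Newton's second law down the slope: Mg sinθ − f = Ma. The torque equation fR = Iα (with α = a/R) gives f = kMa.
These give a = g sinθ/(1+k) and the required friction f = kMg sinθ/(1+k).
The normal force is N = Mg cosθ, so μ_min = f/N = k tanθ/(1+k).
μ_min = (2/3) × tan17.4° / 1.667 ≈ 0.125.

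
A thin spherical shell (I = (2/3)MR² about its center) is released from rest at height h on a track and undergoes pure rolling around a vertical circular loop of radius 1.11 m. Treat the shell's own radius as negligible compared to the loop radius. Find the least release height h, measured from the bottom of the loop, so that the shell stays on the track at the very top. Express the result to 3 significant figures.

h_min ≈ 3.15 m

The moment of inertia is (2/3)MR², giving k ≡ I/(MR²) = 2/3.
At the top of the loop, the minimum-contact condition is Mg = Mv_top²/r, so v_top² = gr.
With ω = v/R, the kinetic energy at speed v is ½(1+k)Mv² = (5/6)Mv².
Energy conservation from release (height h) to the top (height 2r): Mgh = Mg(2r) + (5/6)M·gr.
Thus h_min = 2r + (1+k)r/2 = r(2 + 1.667/2) = 1.11 × 2.833 ≈ 3.15 m.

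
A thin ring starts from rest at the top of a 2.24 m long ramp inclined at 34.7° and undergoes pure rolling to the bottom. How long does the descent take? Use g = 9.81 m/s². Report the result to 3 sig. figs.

t ≈ 1.27 s

With I = MR², the ratio k = I/(MR²) is 1.
Newton's second law down the slope: Mg sinθ − f = Ma. The torque equation fR = Iα (with α = a/R) gives f = kMa.
Hence a = g sinθ/(1+k) = 9.81×sin34.7°/2 = 2.792 m/s².
With constant a from rest, t = √(2L/a) = √(2·2.24/2.792) ≈ 1.27 s.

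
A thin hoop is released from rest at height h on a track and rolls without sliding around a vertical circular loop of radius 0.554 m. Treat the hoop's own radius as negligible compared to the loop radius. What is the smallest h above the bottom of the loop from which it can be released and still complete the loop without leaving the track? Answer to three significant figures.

h_min ≈ 1.66 m

The moment of inertia is MR², giving k ≡ I/(MR²) = 1.
At the top of the loop, the minimum-contact condition is Mg = Mv_top²/r, so v_top² = gr.
With ω = v/R, the kinetic energy at speed v is ½(1+k)Mv² = Mv².
Energy conservation from release (height h) to the top (height 2r): Mgh = Mg(2r) + M·gr.
Thus h_min = 2r + (1+k)r/2 = r(2 + 2/2) = 0.554 × 3 ≈ 1.66 m.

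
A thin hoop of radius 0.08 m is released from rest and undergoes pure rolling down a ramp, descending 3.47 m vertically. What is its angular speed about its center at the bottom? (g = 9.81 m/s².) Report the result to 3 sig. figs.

With I = MR², the ratio k = I/(MR²) is 1.
Rolling without slipping gives ω = v/R, so the total kinetic energy is ½Mv² + ½Iω² = ½(1+k)Mv² = Mv².
Energy conservation Mgh = ½(1+k)Mv² gives v = √(2gh/(1+k)) = √(2 × 9.81 × 3.47 / 2) = 5.834 m/s.
The angular speed follows from ω = v/R = 5.834/0.08 ≈ 72.9 rad/s.

ω ≈ 72.9 rad/s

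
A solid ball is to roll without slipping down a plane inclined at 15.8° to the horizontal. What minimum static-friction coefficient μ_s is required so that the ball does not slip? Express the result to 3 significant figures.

μ_min ≈ 0.0808

The moment of inertia is (2/5)MR², giving k ≡ I/(MR²) = 0.4.
Along the incline Mg sinθ − f = Ma, and torque about the center fR = Iα = kMR²(a/R) gives f = kMa.
These give a = g sinθ/(1+k) and the required friction f = kMg sinθ/(1+k).
The normal force is N = Mg cosθ, so μ_min = f/N = k tanθ/(1+k).
μ_min = 0.4 × tan15.8° / 1.4 ≈ 0.0808.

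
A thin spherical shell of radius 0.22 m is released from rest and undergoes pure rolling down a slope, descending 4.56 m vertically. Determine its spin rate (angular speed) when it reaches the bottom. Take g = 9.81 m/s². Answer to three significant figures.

The moment of inertia is (2/3)MR², giving k ≡ I/(MR²) = 2/3.
Rolling without slipping gives ω = v/R, so the total kinetic energy is ½Mv² + ½Iω² = ½(1+k)Mv² = (5/6)Mv².
Energy conservation Mgh = ½(1+k)Mv² gives v = √(2gh/(1+k)) = √(2 × 9.81 × 4.56 / 1.667) = 7.327 m/s.
Then ω = v/R = 7.327 / 0.22 ≈ 33.3 rad/s.

ω ≈ 33.3 rad/s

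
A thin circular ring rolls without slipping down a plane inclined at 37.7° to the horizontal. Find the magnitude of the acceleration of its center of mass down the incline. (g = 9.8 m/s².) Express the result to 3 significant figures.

With I = MR², the ratio k = I/(MR²) is 1.
Translational: Mg sinθ − f = Ma. Rotational about the CM: fR = Iα = kMRa, so f = kMa.
Eliminating f: Mg sinθ = (1+k)Ma, so a = g sinθ/(1+k) = 9.8 × sin37.7° / 2 ≈ 3.00 m/s².

a ≈ 3.00 m/s²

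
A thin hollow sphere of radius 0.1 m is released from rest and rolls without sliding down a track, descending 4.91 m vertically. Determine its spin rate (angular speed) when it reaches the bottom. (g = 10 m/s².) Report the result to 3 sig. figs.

ω ≈ 76.8 rad/s

The moment of inertia is (2/3)MR², giving k ≡ I/(MR²) = 2/3.
Pure rolling means v = ωR; then KE = ½Mv² + ½I(v/R)² = ½(1+k)Mv² = (5/6)Mv².
Energy conservation Mgh = ½(1+k)Mv² gives v = √(2gh/(1+k)) = √(2 × 10 × 4.91 / 1.667) = 7.676 m/s.
The angular speed follows from ω = v/R = 7.676/0.1 ≈ 76.8 rad/s.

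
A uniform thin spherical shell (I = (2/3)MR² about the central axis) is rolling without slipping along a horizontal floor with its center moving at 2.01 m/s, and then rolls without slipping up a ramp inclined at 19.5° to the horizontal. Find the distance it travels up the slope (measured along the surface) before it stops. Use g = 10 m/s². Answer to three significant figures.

The moment of inertia is (2/3)MR², giving k ≡ I/(MR²) = 2/3.
Since it rolls without slipping, ω = v/R and KE = ½Mv² + ½Iω² = ½(1+k)Mv² = (5/6)Mv².
Setting this equal to Mgh gives the vertical rise h = (1+k)v₀²/(2g) = 1.667×2.01²/(2×10) = 0.3367 m.
The distance along the slope is d = h/sinθ = 0.3367/sin19.5° ≈ 1.01 m.

d ≈ 1.01 m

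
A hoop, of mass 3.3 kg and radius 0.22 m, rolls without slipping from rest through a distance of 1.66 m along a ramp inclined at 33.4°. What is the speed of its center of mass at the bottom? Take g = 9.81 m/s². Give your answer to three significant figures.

Here I = MR², so the shape factor k = I/(MR²) = 1.
The rolling condition ω = v/R makes the rotational term ½I(v/R)² = ½kMv², so KE_total = ½(1+k)Mv² = Mv².
The vertical drop is h = L sinθ = 1.66 × sin33.4° = 0.9138 m.
Setting Mgh = Mv² gives v = √(2gh/(1+k)) = √(2·9.81·0.9138/2) ≈ 2.99 m/s.

v ≈ 2.99 m/s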